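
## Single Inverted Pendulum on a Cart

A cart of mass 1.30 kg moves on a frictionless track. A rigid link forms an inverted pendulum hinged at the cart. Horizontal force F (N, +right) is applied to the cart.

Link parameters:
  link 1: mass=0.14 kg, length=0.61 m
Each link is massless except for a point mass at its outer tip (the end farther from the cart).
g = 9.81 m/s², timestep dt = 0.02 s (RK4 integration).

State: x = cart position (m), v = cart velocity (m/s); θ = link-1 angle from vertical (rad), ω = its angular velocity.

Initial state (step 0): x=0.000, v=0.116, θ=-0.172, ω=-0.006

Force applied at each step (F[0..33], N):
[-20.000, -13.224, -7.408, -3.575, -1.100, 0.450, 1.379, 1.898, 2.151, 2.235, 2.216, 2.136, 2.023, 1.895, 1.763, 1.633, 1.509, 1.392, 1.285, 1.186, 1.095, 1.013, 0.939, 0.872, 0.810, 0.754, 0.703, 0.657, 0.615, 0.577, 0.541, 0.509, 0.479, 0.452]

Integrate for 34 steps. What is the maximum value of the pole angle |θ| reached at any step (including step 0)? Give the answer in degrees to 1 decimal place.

Answer: 9.9°

Derivation:
apply F[0]=-20.000 → step 1: x=-0.001, v=-0.187, θ=-0.168, ω=0.429
apply F[1]=-13.224 → step 2: x=-0.006, v=-0.387, θ=-0.156, ω=0.700
apply F[2]=-7.408 → step 3: x=-0.015, v=-0.498, θ=-0.141, ω=0.832
apply F[3]=-3.575 → step 4: x=-0.026, v=-0.550, θ=-0.124, ω=0.874
apply F[4]=-1.100 → step 5: x=-0.037, v=-0.564, θ=-0.107, ω=0.861
apply F[5]=+0.450 → step 6: x=-0.048, v=-0.555, θ=-0.090, ω=0.815
apply F[6]=+1.379 → step 7: x=-0.059, v=-0.533, θ=-0.074, ω=0.751
apply F[7]=+1.898 → step 8: x=-0.069, v=-0.502, θ=-0.060, ω=0.680
apply F[8]=+2.151 → step 9: x=-0.079, v=-0.468, θ=-0.047, ω=0.606
apply F[9]=+2.235 → step 10: x=-0.088, v=-0.433, θ=-0.036, ω=0.535
apply F[10]=+2.216 → step 11: x=-0.096, v=-0.398, θ=-0.026, ω=0.469
apply F[11]=+2.136 → step 12: x=-0.104, v=-0.365, θ=-0.017, ω=0.407
apply F[12]=+2.023 → step 13: x=-0.111, v=-0.333, θ=-0.009, ω=0.351
apply F[13]=+1.895 → step 14: x=-0.117, v=-0.304, θ=-0.003, ω=0.301
apply F[14]=+1.763 → step 15: x=-0.123, v=-0.277, θ=0.003, ω=0.257
apply F[15]=+1.633 → step 16: x=-0.128, v=-0.252, θ=0.007, ω=0.218
apply F[16]=+1.509 → step 17: x=-0.133, v=-0.229, θ=0.011, ω=0.183
apply F[17]=+1.392 → step 18: x=-0.138, v=-0.208, θ=0.015, ω=0.152
apply F[18]=+1.285 → step 19: x=-0.142, v=-0.188, θ=0.018, ω=0.126
apply F[19]=+1.186 → step 20: x=-0.145, v=-0.170, θ=0.020, ω=0.103
apply F[20]=+1.095 → step 21: x=-0.148, v=-0.154, θ=0.022, ω=0.082
apply F[21]=+1.013 → step 22: x=-0.151, v=-0.139, θ=0.023, ω=0.065
apply F[22]=+0.939 → step 23: x=-0.154, v=-0.125, θ=0.024, ω=0.050
apply F[23]=+0.872 → step 24: x=-0.156, v=-0.112, θ=0.025, ω=0.036
apply F[24]=+0.810 → step 25: x=-0.158, v=-0.100, θ=0.026, ω=0.025
apply F[25]=+0.754 → step 26: x=-0.160, v=-0.089, θ=0.026, ω=0.015
apply F[26]=+0.703 → step 27: x=-0.162, v=-0.079, θ=0.026, ω=0.007
apply F[27]=+0.657 → step 28: x=-0.163, v=-0.069, θ=0.026, ω=-0.000
apply F[28]=+0.615 → step 29: x=-0.165, v=-0.060, θ=0.026, ω=-0.006
apply F[29]=+0.577 → step 30: x=-0.166, v=-0.052, θ=0.026, ω=-0.012
apply F[30]=+0.541 → step 31: x=-0.167, v=-0.044, θ=0.026, ω=-0.016
apply F[31]=+0.509 → step 32: x=-0.168, v=-0.037, θ=0.026, ω=-0.020
apply F[32]=+0.479 → step 33: x=-0.168, v=-0.030, θ=0.025, ω=-0.023
apply F[33]=+0.452 → step 34: x=-0.169, v=-0.024, θ=0.025, ω=-0.025
Max |angle| over trajectory = 0.172 rad = 9.9°.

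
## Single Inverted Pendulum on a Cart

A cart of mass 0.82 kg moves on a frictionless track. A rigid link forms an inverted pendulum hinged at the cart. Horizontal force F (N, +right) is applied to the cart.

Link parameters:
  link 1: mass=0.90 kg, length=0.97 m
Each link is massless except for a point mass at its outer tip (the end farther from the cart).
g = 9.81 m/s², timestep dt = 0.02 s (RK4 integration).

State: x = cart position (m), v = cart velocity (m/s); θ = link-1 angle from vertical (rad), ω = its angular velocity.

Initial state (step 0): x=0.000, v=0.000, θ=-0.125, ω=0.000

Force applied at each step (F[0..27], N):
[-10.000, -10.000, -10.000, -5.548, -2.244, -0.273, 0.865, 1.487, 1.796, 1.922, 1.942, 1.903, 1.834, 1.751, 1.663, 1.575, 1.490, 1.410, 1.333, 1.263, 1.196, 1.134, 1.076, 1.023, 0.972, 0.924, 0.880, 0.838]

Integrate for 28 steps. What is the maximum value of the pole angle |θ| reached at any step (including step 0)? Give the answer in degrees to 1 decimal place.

apply F[0]=-10.000 → step 1: x=-0.002, v=-0.214, θ=-0.123, ω=0.194
apply F[1]=-10.000 → step 2: x=-0.009, v=-0.429, θ=-0.117, ω=0.389
apply F[2]=-10.000 → step 3: x=-0.019, v=-0.646, θ=-0.107, ω=0.589
apply F[3]=-5.548 → step 4: x=-0.033, v=-0.760, θ=-0.095, ω=0.685
apply F[4]=-2.244 → step 5: x=-0.049, v=-0.796, θ=-0.081, ω=0.705
apply F[5]=-0.273 → step 6: x=-0.065, v=-0.788, θ=-0.067, ω=0.681
apply F[6]=+0.865 → step 7: x=-0.080, v=-0.754, θ=-0.054, ω=0.635
apply F[7]=+1.487 → step 8: x=-0.095, v=-0.708, θ=-0.042, ω=0.578
apply F[8]=+1.796 → step 9: x=-0.108, v=-0.657, θ=-0.031, ω=0.518
apply F[9]=+1.922 → step 10: x=-0.121, v=-0.605, θ=-0.021, ω=0.459
apply F[10]=+1.942 → step 11: x=-0.133, v=-0.554, θ=-0.012, ω=0.403
apply F[11]=+1.903 → step 12: x=-0.143, v=-0.506, θ=-0.005, ω=0.351
apply F[12]=+1.834 → step 13: x=-0.153, v=-0.461, θ=0.002, ω=0.305
apply F[13]=+1.751 → step 14: x=-0.162, v=-0.419, θ=0.007, ω=0.262
apply F[14]=+1.663 → step 15: x=-0.170, v=-0.380, θ=0.012, ω=0.225
apply F[15]=+1.575 → step 16: x=-0.177, v=-0.345, θ=0.016, ω=0.191
apply F[16]=+1.490 → step 17: x=-0.183, v=-0.313, θ=0.020, ω=0.162
apply F[17]=+1.410 → step 18: x=-0.189, v=-0.283, θ=0.023, ω=0.135
apply F[18]=+1.333 → step 19: x=-0.195, v=-0.256, θ=0.025, ω=0.112
apply F[19]=+1.263 → step 20: x=-0.200, v=-0.230, θ=0.027, ω=0.091
apply F[20]=+1.196 → step 21: x=-0.204, v=-0.207, θ=0.029, ω=0.073
apply F[21]=+1.134 → step 22: x=-0.208, v=-0.186, θ=0.030, ω=0.057
apply F[22]=+1.076 → step 23: x=-0.212, v=-0.166, θ=0.031, ω=0.043
apply F[23]=+1.023 → step 24: x=-0.215, v=-0.148, θ=0.032, ω=0.031
apply F[24]=+0.972 → step 25: x=-0.217, v=-0.132, θ=0.033, ω=0.020
apply F[25]=+0.924 → step 26: x=-0.220, v=-0.116, θ=0.033, ω=0.011
apply F[26]=+0.880 → step 27: x=-0.222, v=-0.102, θ=0.033, ω=0.003
apply F[27]=+0.838 → step 28: x=-0.224, v=-0.089, θ=0.033, ω=-0.004
Max |angle| over trajectory = 0.125 rad = 7.2°.

Answer: 7.2°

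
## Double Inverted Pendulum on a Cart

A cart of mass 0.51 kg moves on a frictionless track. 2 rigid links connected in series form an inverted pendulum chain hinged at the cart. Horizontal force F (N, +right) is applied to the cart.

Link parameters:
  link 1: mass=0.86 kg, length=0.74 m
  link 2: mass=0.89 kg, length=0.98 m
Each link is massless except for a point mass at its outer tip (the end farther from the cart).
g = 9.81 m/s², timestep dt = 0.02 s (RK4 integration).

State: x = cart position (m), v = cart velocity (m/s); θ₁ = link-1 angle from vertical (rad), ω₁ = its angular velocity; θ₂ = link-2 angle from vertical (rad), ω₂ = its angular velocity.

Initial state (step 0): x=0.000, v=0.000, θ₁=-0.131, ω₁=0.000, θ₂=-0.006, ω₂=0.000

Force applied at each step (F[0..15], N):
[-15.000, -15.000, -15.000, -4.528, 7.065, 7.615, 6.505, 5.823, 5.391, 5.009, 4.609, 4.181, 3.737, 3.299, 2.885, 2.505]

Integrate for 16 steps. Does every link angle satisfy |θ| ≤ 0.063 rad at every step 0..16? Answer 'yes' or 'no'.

apply F[0]=-15.000 → step 1: x=-0.005, v=-0.478, θ₁=-0.125, ω₁=0.563, θ₂=-0.005, ω₂=0.064
apply F[1]=-15.000 → step 2: x=-0.019, v=-0.970, θ₁=-0.108, ω₁=1.155, θ₂=-0.003, ω₂=0.120
apply F[2]=-15.000 → step 3: x=-0.044, v=-1.489, θ₁=-0.079, ω₁=1.802, θ₂=-0.001, ω₂=0.160
apply F[3]=-4.528 → step 4: x=-0.075, v=-1.636, θ₁=-0.041, ω₁=1.970, θ₂=0.003, ω₂=0.180
apply F[4]=+7.065 → step 5: x=-0.105, v=-1.348, θ₁=-0.006, ω₁=1.570, θ₂=0.006, ω₂=0.188
apply F[5]=+7.615 → step 6: x=-0.129, v=-1.054, θ₁=0.022, ω₁=1.176, θ₂=0.010, ω₂=0.187
apply F[6]=+6.505 → step 7: x=-0.147, v=-0.820, θ₁=0.042, ω₁=0.873, θ₂=0.014, ω₂=0.180
apply F[7]=+5.823 → step 8: x=-0.162, v=-0.625, θ₁=0.057, ω₁=0.633, θ₂=0.017, ω₂=0.166
apply F[8]=+5.391 → step 9: x=-0.173, v=-0.457, θ₁=0.068, ω₁=0.435, θ₂=0.020, ω₂=0.147
apply F[9]=+5.009 → step 10: x=-0.180, v=-0.311, θ₁=0.075, ω₁=0.271, θ₂=0.023, ω₂=0.126
apply F[10]=+4.609 → step 11: x=-0.185, v=-0.184, θ₁=0.079, ω₁=0.135, θ₂=0.026, ω₂=0.104
apply F[11]=+4.181 → step 12: x=-0.188, v=-0.075, θ₁=0.080, ω₁=0.025, θ₂=0.027, ω₂=0.082
apply F[12]=+3.737 → step 13: x=-0.189, v=0.015, θ₁=0.080, ω₁=-0.061, θ₂=0.029, ω₂=0.060
apply F[13]=+3.299 → step 14: x=-0.187, v=0.090, θ₁=0.078, ω₁=-0.127, θ₂=0.030, ω₂=0.039
apply F[14]=+2.885 → step 15: x=-0.185, v=0.151, θ₁=0.075, ω₁=-0.175, θ₂=0.030, ω₂=0.020
apply F[15]=+2.505 → step 16: x=-0.182, v=0.199, θ₁=0.071, ω₁=-0.209, θ₂=0.031, ω₂=0.002
Max |angle| over trajectory = 0.131 rad; bound = 0.063 → exceeded.

Answer: no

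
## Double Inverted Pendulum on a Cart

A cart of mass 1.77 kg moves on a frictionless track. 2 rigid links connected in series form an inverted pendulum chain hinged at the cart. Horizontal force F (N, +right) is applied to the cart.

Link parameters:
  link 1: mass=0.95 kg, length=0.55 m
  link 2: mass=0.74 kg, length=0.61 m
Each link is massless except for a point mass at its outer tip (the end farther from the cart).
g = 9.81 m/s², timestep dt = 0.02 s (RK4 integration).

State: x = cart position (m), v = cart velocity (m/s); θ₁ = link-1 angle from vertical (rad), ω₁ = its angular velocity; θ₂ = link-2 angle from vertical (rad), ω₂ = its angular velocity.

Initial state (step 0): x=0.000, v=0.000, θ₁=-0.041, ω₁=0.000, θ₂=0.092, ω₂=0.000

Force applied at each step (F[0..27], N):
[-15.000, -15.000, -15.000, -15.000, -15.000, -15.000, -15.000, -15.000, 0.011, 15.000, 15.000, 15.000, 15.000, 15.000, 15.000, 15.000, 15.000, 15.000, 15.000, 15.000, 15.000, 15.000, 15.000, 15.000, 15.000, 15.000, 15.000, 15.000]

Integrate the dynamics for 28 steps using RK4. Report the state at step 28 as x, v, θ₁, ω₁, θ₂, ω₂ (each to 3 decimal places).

apply F[0]=-15.000 → step 1: x=-0.002, v=-0.162, θ₁=-0.039, ω₁=0.243, θ₂=0.093, ω₂=0.077
apply F[1]=-15.000 → step 2: x=-0.006, v=-0.325, θ₁=-0.031, ω₁=0.490, θ₂=0.095, ω₂=0.151
apply F[2]=-15.000 → step 3: x=-0.015, v=-0.489, θ₁=-0.019, ω₁=0.747, θ₂=0.099, ω₂=0.220
apply F[3]=-15.000 → step 4: x=-0.026, v=-0.657, θ₁=-0.001, ω₁=1.019, θ₂=0.104, ω₂=0.281
apply F[4]=-15.000 → step 5: x=-0.041, v=-0.828, θ₁=0.022, ω₁=1.310, θ₂=0.110, ω₂=0.331
apply F[5]=-15.000 → step 6: x=-0.059, v=-1.003, θ₁=0.051, ω₁=1.623, θ₂=0.117, ω₂=0.368
apply F[6]=-15.000 → step 7: x=-0.081, v=-1.182, θ₁=0.087, ω₁=1.961, θ₂=0.125, ω₂=0.391
apply F[7]=-15.000 → step 8: x=-0.107, v=-1.364, θ₁=0.130, ω₁=2.325, θ₂=0.132, ω₂=0.398
apply F[8]=+0.011 → step 9: x=-0.134, v=-1.383, θ₁=0.177, ω₁=2.416, θ₂=0.140, ω₂=0.392
apply F[9]=+15.000 → step 10: x=-0.160, v=-1.244, θ₁=0.224, ω₁=2.252, θ₂=0.148, ω₂=0.366
apply F[10]=+15.000 → step 11: x=-0.184, v=-1.113, θ₁=0.268, ω₁=2.131, θ₂=0.155, ω₂=0.320
apply F[11]=+15.000 → step 12: x=-0.205, v=-0.991, θ₁=0.309, ω₁=2.050, θ₂=0.161, ω₂=0.254
apply F[12]=+15.000 → step 13: x=-0.224, v=-0.875, θ₁=0.350, ω₁=2.006, θ₂=0.165, ω₂=0.170
apply F[13]=+15.000 → step 14: x=-0.240, v=-0.765, θ₁=0.390, ω₁=1.998, θ₂=0.167, ω₂=0.068
apply F[14]=+15.000 → step 15: x=-0.254, v=-0.660, θ₁=0.430, ω₁=2.021, θ₂=0.168, ω₂=-0.051
apply F[15]=+15.000 → step 16: x=-0.266, v=-0.559, θ₁=0.471, ω₁=2.073, θ₂=0.165, ω₂=-0.185
apply F[16]=+15.000 → step 17: x=-0.277, v=-0.461, θ₁=0.513, ω₁=2.151, θ₂=0.160, ω₂=-0.333
apply F[17]=+15.000 → step 18: x=-0.285, v=-0.363, θ₁=0.557, ω₁=2.253, θ₂=0.152, ω₂=-0.493
apply F[18]=+15.000 → step 19: x=-0.291, v=-0.266, θ₁=0.603, ω₁=2.373, θ₂=0.140, ω₂=-0.662
apply F[19]=+15.000 → step 20: x=-0.295, v=-0.167, θ₁=0.652, ω₁=2.509, θ₂=0.125, ω₂=-0.836
apply F[20]=+15.000 → step 21: x=-0.298, v=-0.066, θ₁=0.704, ω₁=2.658, θ₂=0.107, ω₂=-1.013
apply F[21]=+15.000 → step 22: x=-0.298, v=0.039, θ₁=0.758, ω₁=2.815, θ₂=0.085, ω₂=-1.188
apply F[22]=+15.000 → step 23: x=-0.296, v=0.149, θ₁=0.816, ω₁=2.978, θ₂=0.059, ω₂=-1.356
apply F[23]=+15.000 → step 24: x=-0.292, v=0.265, θ₁=0.878, ω₁=3.145, θ₂=0.031, ω₂=-1.514
apply F[24]=+15.000 → step 25: x=-0.286, v=0.386, θ₁=0.942, ω₁=3.315, θ₂=-0.001, ω₂=-1.658
apply F[25]=+15.000 → step 26: x=-0.277, v=0.515, θ₁=1.010, ω₁=3.489, θ₂=-0.036, ω₂=-1.785
apply F[26]=+15.000 → step 27: x=-0.265, v=0.650, θ₁=1.082, ω₁=3.669, θ₂=-0.072, ω₂=-1.891
apply F[27]=+15.000 → step 28: x=-0.250, v=0.793, θ₁=1.157, ω₁=3.856, θ₂=-0.111, ω₂=-1.975

Answer: x=-0.250, v=0.793, θ₁=1.157, ω₁=3.856, θ₂=-0.111, ω₂=-1.975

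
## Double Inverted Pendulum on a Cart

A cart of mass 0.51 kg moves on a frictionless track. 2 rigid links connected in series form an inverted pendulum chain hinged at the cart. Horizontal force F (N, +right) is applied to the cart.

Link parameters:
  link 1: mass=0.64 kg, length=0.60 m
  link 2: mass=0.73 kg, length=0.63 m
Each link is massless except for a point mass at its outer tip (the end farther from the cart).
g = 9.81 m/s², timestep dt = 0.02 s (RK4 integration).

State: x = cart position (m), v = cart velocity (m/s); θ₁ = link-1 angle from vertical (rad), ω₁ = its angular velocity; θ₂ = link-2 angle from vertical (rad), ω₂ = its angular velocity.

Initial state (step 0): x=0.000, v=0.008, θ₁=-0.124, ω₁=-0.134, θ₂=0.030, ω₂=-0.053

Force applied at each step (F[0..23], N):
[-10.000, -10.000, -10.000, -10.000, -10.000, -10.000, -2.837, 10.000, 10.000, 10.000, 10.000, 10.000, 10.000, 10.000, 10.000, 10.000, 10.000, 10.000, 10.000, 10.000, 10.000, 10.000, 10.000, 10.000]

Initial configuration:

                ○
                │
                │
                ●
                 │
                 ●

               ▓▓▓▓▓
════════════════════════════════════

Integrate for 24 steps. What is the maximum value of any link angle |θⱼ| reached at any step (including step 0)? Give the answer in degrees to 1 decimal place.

apply F[0]=-10.000 → step 1: x=-0.003, v=-0.309, θ₁=-0.123, ω₁=0.284, θ₂=0.030, ω₂=0.065
apply F[1]=-10.000 → step 2: x=-0.012, v=-0.630, θ₁=-0.113, ω₁=0.714, θ₂=0.033, ω₂=0.179
apply F[2]=-10.000 → step 3: x=-0.028, v=-0.962, θ₁=-0.094, ω₁=1.176, θ₂=0.037, ω₂=0.279
apply F[3]=-10.000 → step 4: x=-0.051, v=-1.312, θ₁=-0.065, ω₁=1.687, θ₂=0.044, ω₂=0.359
apply F[4]=-10.000 → step 5: x=-0.081, v=-1.684, θ₁=-0.026, ω₁=2.261, θ₂=0.051, ω₂=0.411
apply F[5]=-10.000 → step 6: x=-0.118, v=-2.075, θ₁=0.026, ω₁=2.900, θ₂=0.060, ω₂=0.434
apply F[6]=-2.837 → step 7: x=-0.161, v=-2.198, θ₁=0.086, ω₁=3.120, θ₂=0.069, ω₂=0.437
apply F[7]=+10.000 → step 8: x=-0.202, v=-1.848, θ₁=0.143, ω₁=2.590, θ₂=0.077, ω₂=0.417
apply F[8]=+10.000 → step 9: x=-0.235, v=-1.534, θ₁=0.190, ω₁=2.158, θ₂=0.085, ω₂=0.365
apply F[9]=+10.000 → step 10: x=-0.263, v=-1.254, θ₁=0.230, ω₁=1.815, θ₂=0.092, ω₂=0.283
apply F[10]=+10.000 → step 11: x=-0.286, v=-1.001, θ₁=0.263, ω₁=1.547, θ₂=0.096, ω₂=0.173
apply F[11]=+10.000 → step 12: x=-0.303, v=-0.771, θ₁=0.292, ω₁=1.340, θ₂=0.098, ω₂=0.040
apply F[12]=+10.000 → step 13: x=-0.317, v=-0.557, θ₁=0.317, ω₁=1.184, θ₂=0.098, ω₂=-0.115
apply F[13]=+10.000 → step 14: x=-0.326, v=-0.357, θ₁=0.340, ω₁=1.067, θ₂=0.094, ω₂=-0.288
apply F[14]=+10.000 → step 15: x=-0.331, v=-0.167, θ₁=0.360, ω₁=0.985, θ₂=0.086, ω₂=-0.480
apply F[15]=+10.000 → step 16: x=-0.332, v=0.016, θ₁=0.379, ω₁=0.930, θ₂=0.074, ω₂=-0.689
apply F[16]=+10.000 → step 17: x=-0.330, v=0.194, θ₁=0.397, ω₁=0.898, θ₂=0.058, ω₂=-0.915
apply F[17]=+10.000 → step 18: x=-0.325, v=0.369, θ₁=0.415, ω₁=0.882, θ₂=0.038, ω₂=-1.158
apply F[18]=+10.000 → step 19: x=-0.316, v=0.543, θ₁=0.433, ω₁=0.878, θ₂=0.012, ω₂=-1.418
apply F[19]=+10.000 → step 20: x=-0.303, v=0.719, θ₁=0.450, ω₁=0.881, θ₂=-0.019, ω₂=-1.694
apply F[20]=+10.000 → step 21: x=-0.287, v=0.898, θ₁=0.468, ω₁=0.884, θ₂=-0.056, ω₂=-1.984
apply F[21]=+10.000 → step 22: x=-0.267, v=1.081, θ₁=0.486, ω₁=0.880, θ₂=-0.099, ω₂=-2.287
apply F[22]=+10.000 → step 23: x=-0.244, v=1.270, θ₁=0.503, ω₁=0.862, θ₂=-0.148, ω₂=-2.600
apply F[23]=+10.000 → step 24: x=-0.216, v=1.465, θ₁=0.520, ω₁=0.824, θ₂=-0.203, ω₂=-2.923
Max |angle| over trajectory = 0.520 rad = 29.8°.

Answer: 29.8°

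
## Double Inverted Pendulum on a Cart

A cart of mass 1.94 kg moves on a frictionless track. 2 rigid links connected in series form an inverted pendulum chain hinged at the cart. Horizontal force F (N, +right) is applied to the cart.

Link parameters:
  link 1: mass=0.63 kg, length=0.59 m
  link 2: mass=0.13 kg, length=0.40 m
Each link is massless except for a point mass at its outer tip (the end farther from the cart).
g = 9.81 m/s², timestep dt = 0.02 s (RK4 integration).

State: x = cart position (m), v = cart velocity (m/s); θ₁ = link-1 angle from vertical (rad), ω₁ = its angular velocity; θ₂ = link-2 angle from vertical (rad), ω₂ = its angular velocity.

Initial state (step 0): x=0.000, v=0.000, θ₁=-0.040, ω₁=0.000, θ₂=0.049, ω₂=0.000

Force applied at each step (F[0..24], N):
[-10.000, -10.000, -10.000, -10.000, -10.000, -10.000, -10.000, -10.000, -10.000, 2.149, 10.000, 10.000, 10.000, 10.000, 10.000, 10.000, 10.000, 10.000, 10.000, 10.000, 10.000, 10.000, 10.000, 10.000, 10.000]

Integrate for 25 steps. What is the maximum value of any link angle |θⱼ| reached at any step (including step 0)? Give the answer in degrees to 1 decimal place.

apply F[0]=-10.000 → step 1: x=-0.001, v=-0.100, θ₁=-0.039, ω₁=0.150, θ₂=0.050, ω₂=0.053
apply F[1]=-10.000 → step 2: x=-0.004, v=-0.200, θ₁=-0.034, ω₁=0.302, θ₂=0.051, ω₂=0.105
apply F[2]=-10.000 → step 3: x=-0.009, v=-0.301, θ₁=-0.026, ω₁=0.457, θ₂=0.054, ω₂=0.154
apply F[3]=-10.000 → step 4: x=-0.016, v=-0.402, θ₁=-0.016, ω₁=0.616, θ₂=0.057, ω₂=0.199
apply F[4]=-10.000 → step 5: x=-0.025, v=-0.505, θ₁=-0.002, ω₁=0.782, θ₂=0.062, ω₂=0.239
apply F[5]=-10.000 → step 6: x=-0.036, v=-0.608, θ₁=0.016, ω₁=0.956, θ₂=0.067, ω₂=0.271
apply F[6]=-10.000 → step 7: x=-0.049, v=-0.713, θ₁=0.037, ω₁=1.140, θ₂=0.072, ω₂=0.295
apply F[7]=-10.000 → step 8: x=-0.065, v=-0.820, θ₁=0.061, ω₁=1.335, θ₂=0.079, ω₂=0.309
apply F[8]=-10.000 → step 9: x=-0.082, v=-0.928, θ₁=0.090, ω₁=1.542, θ₂=0.085, ω₂=0.312
apply F[9]=+2.149 → step 10: x=-0.101, v=-0.912, θ₁=0.121, ω₁=1.552, θ₂=0.091, ω₂=0.303
apply F[10]=+10.000 → step 11: x=-0.118, v=-0.819, θ₁=0.151, ω₁=1.443, θ₂=0.097, ω₂=0.280
apply F[11]=+10.000 → step 12: x=-0.133, v=-0.728, θ₁=0.179, ω₁=1.349, θ₂=0.102, ω₂=0.243
apply F[12]=+10.000 → step 13: x=-0.147, v=-0.639, θ₁=0.205, ω₁=1.270, θ₂=0.106, ω₂=0.194
apply F[13]=+10.000 → step 14: x=-0.159, v=-0.552, θ₁=0.230, ω₁=1.206, θ₂=0.110, ω₂=0.130
apply F[14]=+10.000 → step 15: x=-0.169, v=-0.467, θ₁=0.253, ω₁=1.154, θ₂=0.112, ω₂=0.054
apply F[15]=+10.000 → step 16: x=-0.178, v=-0.384, θ₁=0.276, ω₁=1.115, θ₂=0.112, ω₂=-0.035
apply F[16]=+10.000 → step 17: x=-0.185, v=-0.302, θ₁=0.298, ω₁=1.089, θ₂=0.110, ω₂=-0.139
apply F[17]=+10.000 → step 18: x=-0.190, v=-0.223, θ₁=0.320, ω₁=1.075, θ₂=0.106, ω₂=-0.256
apply F[18]=+10.000 → step 19: x=-0.193, v=-0.144, θ₁=0.341, ω₁=1.072, θ₂=0.100, ω₂=-0.389
apply F[19]=+10.000 → step 20: x=-0.196, v=-0.068, θ₁=0.363, ω₁=1.081, θ₂=0.090, ω₂=-0.537
apply F[20]=+10.000 → step 21: x=-0.196, v=0.008, θ₁=0.384, ω₁=1.101, θ₂=0.078, ω₂=-0.703
apply F[21]=+10.000 → step 22: x=-0.195, v=0.082, θ₁=0.407, ω₁=1.132, θ₂=0.062, ω₂=-0.886
apply F[22]=+10.000 → step 23: x=-0.193, v=0.156, θ₁=0.430, ω₁=1.175, θ₂=0.043, ω₂=-1.087
apply F[23]=+10.000 → step 24: x=-0.189, v=0.228, θ₁=0.454, ω₁=1.228, θ₂=0.019, ω₂=-1.308
apply F[24]=+10.000 → step 25: x=-0.184, v=0.300, θ₁=0.479, ω₁=1.292, θ₂=-0.010, ω₂=-1.548
Max |angle| over trajectory = 0.479 rad = 27.4°.

Answer: 27.4°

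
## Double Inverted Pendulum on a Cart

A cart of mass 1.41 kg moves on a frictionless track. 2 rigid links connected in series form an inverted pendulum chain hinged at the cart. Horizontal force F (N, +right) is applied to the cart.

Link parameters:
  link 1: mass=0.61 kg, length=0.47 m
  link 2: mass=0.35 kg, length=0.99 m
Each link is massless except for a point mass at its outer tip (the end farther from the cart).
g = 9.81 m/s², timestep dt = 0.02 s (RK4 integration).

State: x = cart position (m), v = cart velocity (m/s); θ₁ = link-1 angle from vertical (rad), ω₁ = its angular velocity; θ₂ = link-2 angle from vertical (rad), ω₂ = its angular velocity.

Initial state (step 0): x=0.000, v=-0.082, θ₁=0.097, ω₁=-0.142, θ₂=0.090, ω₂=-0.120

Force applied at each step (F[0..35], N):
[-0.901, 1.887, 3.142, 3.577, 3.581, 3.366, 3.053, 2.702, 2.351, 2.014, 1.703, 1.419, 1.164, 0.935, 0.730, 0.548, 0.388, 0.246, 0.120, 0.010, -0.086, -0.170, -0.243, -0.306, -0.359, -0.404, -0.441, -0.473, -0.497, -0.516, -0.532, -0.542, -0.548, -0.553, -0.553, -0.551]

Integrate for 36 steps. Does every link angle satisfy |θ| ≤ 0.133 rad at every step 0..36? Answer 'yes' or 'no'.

apply F[0]=-0.901 → step 1: x=-0.002, v=-0.107, θ₁=0.095, ω₁=-0.047, θ₂=0.088, ω₂=-0.122
apply F[1]=+1.887 → step 2: x=-0.004, v=-0.093, θ₁=0.094, ω₁=-0.035, θ₂=0.085, ω₂=-0.125
apply F[2]=+3.142 → step 3: x=-0.005, v=-0.061, θ₁=0.093, ω₁=-0.061, θ₂=0.083, ω₂=-0.128
apply F[3]=+3.577 → step 4: x=-0.006, v=-0.023, θ₁=0.092, ω₁=-0.101, θ₂=0.080, ω₂=-0.132
apply F[4]=+3.581 → step 5: x=-0.006, v=0.015, θ₁=0.089, ω₁=-0.142, θ₂=0.077, ω₂=-0.135
apply F[5]=+3.366 → step 6: x=-0.006, v=0.051, θ₁=0.086, ω₁=-0.179, θ₂=0.075, ω₂=-0.139
apply F[6]=+3.053 → step 7: x=-0.004, v=0.083, θ₁=0.082, ω₁=-0.209, θ₂=0.072, ω₂=-0.142
apply F[7]=+2.702 → step 8: x=-0.002, v=0.111, θ₁=0.078, ω₁=-0.231, θ₂=0.069, ω₂=-0.145
apply F[8]=+2.351 → step 9: x=0.000, v=0.134, θ₁=0.073, ω₁=-0.247, θ₂=0.066, ω₂=-0.148
apply F[9]=+2.014 → step 10: x=0.003, v=0.153, θ₁=0.068, ω₁=-0.257, θ₂=0.063, ω₂=-0.150
apply F[10]=+1.703 → step 11: x=0.006, v=0.169, θ₁=0.063, ω₁=-0.262, θ₂=0.060, ω₂=-0.151
apply F[11]=+1.419 → step 12: x=0.010, v=0.181, θ₁=0.058, ω₁=-0.262, θ₂=0.057, ω₂=-0.152
apply F[12]=+1.164 → step 13: x=0.013, v=0.190, θ₁=0.052, ω₁=-0.259, θ₂=0.054, ω₂=-0.152
apply F[13]=+0.935 → step 14: x=0.017, v=0.197, θ₁=0.047, ω₁=-0.252, θ₂=0.051, ω₂=-0.151
apply F[14]=+0.730 → step 15: x=0.021, v=0.201, θ₁=0.042, ω₁=-0.244, θ₂=0.048, ω₂=-0.149
apply F[15]=+0.548 → step 16: x=0.025, v=0.204, θ₁=0.038, ω₁=-0.234, θ₂=0.045, ω₂=-0.147
apply F[16]=+0.388 → step 17: x=0.029, v=0.204, θ₁=0.033, ω₁=-0.223, θ₂=0.042, ω₂=-0.145
apply F[17]=+0.246 → step 18: x=0.033, v=0.204, θ₁=0.029, ω₁=-0.211, θ₂=0.039, ω₂=-0.142
apply F[18]=+0.120 → step 19: x=0.037, v=0.202, θ₁=0.025, ω₁=-0.199, θ₂=0.036, ω₂=-0.138
apply F[19]=+0.010 → step 20: x=0.041, v=0.199, θ₁=0.021, ω₁=-0.186, θ₂=0.034, ω₂=-0.134
apply F[20]=-0.086 → step 21: x=0.045, v=0.195, θ₁=0.017, ω₁=-0.174, θ₂=0.031, ω₂=-0.130
apply F[21]=-0.170 → step 22: x=0.049, v=0.191, θ₁=0.014, ω₁=-0.161, θ₂=0.028, ω₂=-0.126
apply F[22]=-0.243 → step 23: x=0.053, v=0.186, θ₁=0.011, ω₁=-0.149, θ₂=0.026, ω₂=-0.121
apply F[23]=-0.306 → step 24: x=0.057, v=0.180, θ₁=0.008, ω₁=-0.137, θ₂=0.024, ω₂=-0.116
apply F[24]=-0.359 → step 25: x=0.060, v=0.174, θ₁=0.005, ω₁=-0.125, θ₂=0.021, ω₂=-0.111
apply F[25]=-0.404 → step 26: x=0.064, v=0.168, θ₁=0.003, ω₁=-0.114, θ₂=0.019, ω₂=-0.106
apply F[26]=-0.441 → step 27: x=0.067, v=0.162, θ₁=0.001, ω₁=-0.104, θ₂=0.017, ω₂=-0.101
apply F[27]=-0.473 → step 28: x=0.070, v=0.155, θ₁=-0.001, ω₁=-0.094, θ₂=0.015, ω₂=-0.096
apply F[28]=-0.497 → step 29: x=0.073, v=0.148, θ₁=-0.003, ω₁=-0.084, θ₂=0.013, ω₂=-0.091
apply F[29]=-0.516 → step 30: x=0.076, v=0.141, θ₁=-0.005, ω₁=-0.075, θ₂=0.011, ω₂=-0.086
apply F[30]=-0.532 → step 31: x=0.079, v=0.135, θ₁=-0.006, ω₁=-0.067, θ₂=0.010, ω₂=-0.081
apply F[31]=-0.542 → step 32: x=0.081, v=0.128, θ₁=-0.007, ω₁=-0.059, θ₂=0.008, ω₂=-0.076
apply F[32]=-0.548 → step 33: x=0.084, v=0.121, θ₁=-0.009, ω₁=-0.052, θ₂=0.007, ω₂=-0.071
apply F[33]=-0.553 → step 34: x=0.086, v=0.114, θ₁=-0.010, ω₁=-0.045, θ₂=0.005, ω₂=-0.067
apply F[34]=-0.553 → step 35: x=0.089, v=0.108, θ₁=-0.010, ω₁=-0.039, θ₂=0.004, ω₂=-0.062
apply F[35]=-0.551 → step 36: x=0.091, v=0.102, θ₁=-0.011, ω₁=-0.033, θ₂=0.003, ω₂=-0.058
Max |angle| over trajectory = 0.097 rad; bound = 0.133 → within bound.

Answer: yes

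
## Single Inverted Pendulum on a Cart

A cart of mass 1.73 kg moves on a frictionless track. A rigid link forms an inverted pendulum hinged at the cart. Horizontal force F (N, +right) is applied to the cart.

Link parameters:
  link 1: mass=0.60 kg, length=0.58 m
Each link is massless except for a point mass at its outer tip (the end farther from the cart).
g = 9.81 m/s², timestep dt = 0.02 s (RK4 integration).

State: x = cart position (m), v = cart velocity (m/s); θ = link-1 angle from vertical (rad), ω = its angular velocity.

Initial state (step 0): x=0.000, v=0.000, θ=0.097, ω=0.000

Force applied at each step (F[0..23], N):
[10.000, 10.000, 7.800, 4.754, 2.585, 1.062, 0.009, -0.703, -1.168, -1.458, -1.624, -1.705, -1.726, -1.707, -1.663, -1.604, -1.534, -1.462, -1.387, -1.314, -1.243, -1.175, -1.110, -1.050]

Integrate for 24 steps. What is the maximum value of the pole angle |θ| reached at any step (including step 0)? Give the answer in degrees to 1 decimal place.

apply F[0]=+10.000 → step 1: x=0.001, v=0.109, θ=0.095, ω=-0.154
apply F[1]=+10.000 → step 2: x=0.004, v=0.218, θ=0.091, ω=-0.310
apply F[2]=+7.800 → step 3: x=0.010, v=0.302, θ=0.083, ω=-0.424
apply F[3]=+4.754 → step 4: x=0.016, v=0.351, θ=0.074, ω=-0.483
apply F[4]=+2.585 → step 5: x=0.023, v=0.377, θ=0.065, ω=-0.503
apply F[5]=+1.062 → step 6: x=0.031, v=0.385, θ=0.055, ω=-0.497
apply F[6]=+0.009 → step 7: x=0.039, v=0.382, θ=0.045, ω=-0.475
apply F[7]=-0.703 → step 8: x=0.046, v=0.371, θ=0.036, ω=-0.442
apply F[8]=-1.168 → step 9: x=0.053, v=0.355, θ=0.027, ω=-0.405
apply F[9]=-1.458 → step 10: x=0.060, v=0.337, θ=0.020, ω=-0.365
apply F[10]=-1.624 → step 11: x=0.067, v=0.317, θ=0.013, ω=-0.325
apply F[11]=-1.705 → step 12: x=0.073, v=0.297, θ=0.007, ω=-0.287
apply F[12]=-1.726 → step 13: x=0.079, v=0.276, θ=0.001, ω=-0.251
apply F[13]=-1.707 → step 14: x=0.084, v=0.257, θ=-0.004, ω=-0.217
apply F[14]=-1.663 → step 15: x=0.089, v=0.238, θ=-0.008, ω=-0.187
apply F[15]=-1.604 → step 16: x=0.094, v=0.220, θ=-0.011, ω=-0.159
apply F[16]=-1.534 → step 17: x=0.098, v=0.203, θ=-0.014, ω=-0.134
apply F[17]=-1.462 → step 18: x=0.102, v=0.187, θ=-0.016, ω=-0.112
apply F[18]=-1.387 → step 19: x=0.105, v=0.172, θ=-0.018, ω=-0.092
apply F[19]=-1.314 → step 20: x=0.109, v=0.158, θ=-0.020, ω=-0.075
apply F[20]=-1.243 → step 21: x=0.112, v=0.145, θ=-0.021, ω=-0.060
apply F[21]=-1.175 → step 22: x=0.114, v=0.133, θ=-0.023, ω=-0.046
apply F[22]=-1.110 → step 23: x=0.117, v=0.122, θ=-0.023, ω=-0.035
apply F[23]=-1.050 → step 24: x=0.119, v=0.112, θ=-0.024, ω=-0.024
Max |angle| over trajectory = 0.097 rad = 5.6°.

Answer: 5.6°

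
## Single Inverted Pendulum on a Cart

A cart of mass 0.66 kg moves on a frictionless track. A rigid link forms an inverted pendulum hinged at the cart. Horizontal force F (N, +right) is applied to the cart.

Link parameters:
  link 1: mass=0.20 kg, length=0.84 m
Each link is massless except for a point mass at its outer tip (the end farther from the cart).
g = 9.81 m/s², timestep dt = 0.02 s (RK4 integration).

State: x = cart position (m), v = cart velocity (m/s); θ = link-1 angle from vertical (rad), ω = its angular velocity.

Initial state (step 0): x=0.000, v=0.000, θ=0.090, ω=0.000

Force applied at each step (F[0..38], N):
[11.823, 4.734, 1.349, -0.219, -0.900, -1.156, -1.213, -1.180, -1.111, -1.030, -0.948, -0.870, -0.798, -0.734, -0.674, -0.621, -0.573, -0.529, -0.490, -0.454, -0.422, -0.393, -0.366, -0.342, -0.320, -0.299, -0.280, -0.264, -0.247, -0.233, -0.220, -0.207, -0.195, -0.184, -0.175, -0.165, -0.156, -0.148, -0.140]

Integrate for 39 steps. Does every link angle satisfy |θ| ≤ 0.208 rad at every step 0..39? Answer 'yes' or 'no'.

apply F[0]=+11.823 → step 1: x=0.004, v=0.352, θ=0.086, ω=-0.397
apply F[1]=+4.734 → step 2: x=0.012, v=0.491, θ=0.077, ω=-0.542
apply F[2]=+1.349 → step 3: x=0.022, v=0.527, θ=0.066, ω=-0.569
apply F[3]=-0.219 → step 4: x=0.033, v=0.517, θ=0.054, ω=-0.543
apply F[4]=-0.900 → step 5: x=0.043, v=0.487, θ=0.044, ω=-0.496
apply F[5]=-1.156 → step 6: x=0.052, v=0.450, θ=0.035, ω=-0.442
apply F[6]=-1.213 → step 7: x=0.061, v=0.411, θ=0.026, ω=-0.389
apply F[7]=-1.180 → step 8: x=0.068, v=0.374, θ=0.019, ω=-0.340
apply F[8]=-1.111 → step 9: x=0.076, v=0.340, θ=0.013, ω=-0.295
apply F[9]=-1.030 → step 10: x=0.082, v=0.308, θ=0.007, ω=-0.255
apply F[10]=-0.948 → step 11: x=0.088, v=0.279, θ=0.002, ω=-0.219
apply F[11]=-0.870 → step 12: x=0.093, v=0.252, θ=-0.002, ω=-0.188
apply F[12]=-0.798 → step 13: x=0.098, v=0.229, θ=-0.005, ω=-0.160
apply F[13]=-0.734 → step 14: x=0.102, v=0.207, θ=-0.008, ω=-0.136
apply F[14]=-0.674 → step 15: x=0.106, v=0.187, θ=-0.011, ω=-0.114
apply F[15]=-0.621 → step 16: x=0.110, v=0.169, θ=-0.013, ω=-0.095
apply F[16]=-0.573 → step 17: x=0.113, v=0.152, θ=-0.014, ω=-0.079
apply F[17]=-0.529 → step 18: x=0.116, v=0.137, θ=-0.016, ω=-0.064
apply F[18]=-0.490 → step 19: x=0.119, v=0.123, θ=-0.017, ω=-0.052
apply F[19]=-0.454 → step 20: x=0.121, v=0.110, θ=-0.018, ω=-0.041
apply F[20]=-0.422 → step 21: x=0.123, v=0.099, θ=-0.019, ω=-0.031
apply F[21]=-0.393 → step 22: x=0.125, v=0.088, θ=-0.019, ω=-0.022
apply F[22]=-0.366 → step 23: x=0.127, v=0.078, θ=-0.020, ω=-0.015
apply F[23]=-0.342 → step 24: x=0.128, v=0.069, θ=-0.020, ω=-0.009
apply F[24]=-0.320 → step 25: x=0.129, v=0.060, θ=-0.020, ω=-0.003
apply F[25]=-0.299 → step 26: x=0.130, v=0.052, θ=-0.020, ω=0.001
apply F[26]=-0.280 → step 27: x=0.131, v=0.045, θ=-0.020, ω=0.005
apply F[27]=-0.264 → step 28: x=0.132, v=0.038, θ=-0.020, ω=0.009
apply F[28]=-0.247 → step 29: x=0.133, v=0.032, θ=-0.019, ω=0.012
apply F[29]=-0.233 → step 30: x=0.134, v=0.026, θ=-0.019, ω=0.014
apply F[30]=-0.220 → step 31: x=0.134, v=0.020, θ=-0.019, ω=0.017
apply F[31]=-0.207 → step 32: x=0.134, v=0.015, θ=-0.019, ω=0.018
apply F[32]=-0.195 → step 33: x=0.135, v=0.011, θ=-0.018, ω=0.020
apply F[33]=-0.184 → step 34: x=0.135, v=0.006, θ=-0.018, ω=0.021
apply F[34]=-0.175 → step 35: x=0.135, v=0.002, θ=-0.017, ω=0.022
apply F[35]=-0.165 → step 36: x=0.135, v=-0.002, θ=-0.017, ω=0.023
apply F[36]=-0.156 → step 37: x=0.135, v=-0.006, θ=-0.016, ω=0.023
apply F[37]=-0.148 → step 38: x=0.135, v=-0.010, θ=-0.016, ω=0.024
apply F[38]=-0.140 → step 39: x=0.134, v=-0.013, θ=-0.015, ω=0.024
Max |angle| over trajectory = 0.090 rad; bound = 0.208 → within bound.

Answer: yes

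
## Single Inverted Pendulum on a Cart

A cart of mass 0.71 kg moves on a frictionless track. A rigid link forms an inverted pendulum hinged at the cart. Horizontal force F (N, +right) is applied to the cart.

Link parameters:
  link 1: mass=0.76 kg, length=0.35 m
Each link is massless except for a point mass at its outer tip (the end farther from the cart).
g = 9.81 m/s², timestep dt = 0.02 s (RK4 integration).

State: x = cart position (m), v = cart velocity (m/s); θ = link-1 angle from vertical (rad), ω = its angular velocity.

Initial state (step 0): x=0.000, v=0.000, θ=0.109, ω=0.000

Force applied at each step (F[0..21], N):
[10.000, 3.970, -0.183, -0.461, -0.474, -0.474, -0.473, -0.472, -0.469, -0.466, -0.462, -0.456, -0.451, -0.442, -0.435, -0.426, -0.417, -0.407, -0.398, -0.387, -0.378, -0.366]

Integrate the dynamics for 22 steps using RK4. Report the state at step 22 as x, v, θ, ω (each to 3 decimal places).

Answer: x=0.080, v=0.077, θ=-0.019, ω=-0.013

Derivation:
apply F[0]=+10.000 → step 1: x=0.003, v=0.256, θ=0.102, ω=-0.669
apply F[1]=+3.970 → step 2: x=0.009, v=0.348, θ=0.087, ω=-0.876
apply F[2]=-0.183 → step 3: x=0.015, v=0.327, θ=0.070, ω=-0.772
apply F[3]=-0.461 → step 4: x=0.022, v=0.301, θ=0.056, ω=-0.663
apply F[4]=-0.474 → step 5: x=0.027, v=0.277, θ=0.044, ω=-0.568
apply F[5]=-0.474 → step 6: x=0.033, v=0.256, θ=0.033, ω=-0.485
apply F[6]=-0.473 → step 7: x=0.038, v=0.237, θ=0.024, ω=-0.414
apply F[7]=-0.472 → step 8: x=0.042, v=0.219, θ=0.017, ω=-0.353
apply F[8]=-0.469 → step 9: x=0.046, v=0.203, θ=0.010, ω=-0.299
apply F[9]=-0.466 → step 10: x=0.050, v=0.189, θ=0.005, ω=-0.253
apply F[10]=-0.462 → step 11: x=0.054, v=0.175, θ=0.000, ω=-0.213
apply F[11]=-0.456 → step 12: x=0.057, v=0.163, θ=-0.004, ω=-0.179
apply F[12]=-0.451 → step 13: x=0.061, v=0.151, θ=-0.007, ω=-0.149
apply F[13]=-0.442 → step 14: x=0.063, v=0.141, θ=-0.010, ω=-0.124
apply F[14]=-0.435 → step 15: x=0.066, v=0.131, θ=-0.012, ω=-0.101
apply F[15]=-0.426 → step 16: x=0.069, v=0.121, θ=-0.014, ω=-0.082
apply F[16]=-0.417 → step 17: x=0.071, v=0.113, θ=-0.015, ω=-0.066
apply F[17]=-0.407 → step 18: x=0.073, v=0.105, θ=-0.017, ω=-0.052
apply F[18]=-0.398 → step 19: x=0.075, v=0.097, θ=-0.018, ω=-0.039
apply F[19]=-0.387 → step 20: x=0.077, v=0.090, θ=-0.018, ω=-0.029
apply F[20]=-0.378 → step 21: x=0.079, v=0.083, θ=-0.019, ω=-0.020
apply F[21]=-0.366 → step 22: x=0.080, v=0.077, θ=-0.019, ω=-0.013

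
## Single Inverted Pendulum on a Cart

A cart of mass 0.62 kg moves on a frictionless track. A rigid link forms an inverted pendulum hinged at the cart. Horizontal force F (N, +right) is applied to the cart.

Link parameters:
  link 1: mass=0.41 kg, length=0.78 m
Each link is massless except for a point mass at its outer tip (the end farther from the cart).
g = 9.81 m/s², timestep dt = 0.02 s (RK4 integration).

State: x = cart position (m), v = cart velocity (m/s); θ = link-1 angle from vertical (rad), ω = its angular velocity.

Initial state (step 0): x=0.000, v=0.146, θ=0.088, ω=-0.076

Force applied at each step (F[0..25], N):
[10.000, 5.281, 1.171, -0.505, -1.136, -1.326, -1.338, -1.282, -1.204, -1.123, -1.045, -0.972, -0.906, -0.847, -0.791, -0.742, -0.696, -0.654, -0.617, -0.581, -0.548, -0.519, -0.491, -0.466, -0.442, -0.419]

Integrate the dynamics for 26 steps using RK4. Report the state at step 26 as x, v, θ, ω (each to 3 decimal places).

Answer: x=0.162, v=0.075, θ=-0.030, ω=0.015

Derivation:
apply F[0]=+10.000 → step 1: x=0.006, v=0.456, θ=0.083, ω=-0.450
apply F[1]=+5.281 → step 2: x=0.017, v=0.616, θ=0.072, ω=-0.635
apply F[2]=+1.171 → step 3: x=0.029, v=0.645, θ=0.059, ω=-0.657
apply F[3]=-0.505 → step 4: x=0.042, v=0.623, θ=0.046, ω=-0.614
apply F[4]=-1.136 → step 5: x=0.054, v=0.581, θ=0.035, ω=-0.551
apply F[5]=-1.326 → step 6: x=0.065, v=0.534, θ=0.024, ω=-0.484
apply F[6]=-1.338 → step 7: x=0.075, v=0.489, θ=0.015, ω=-0.420
apply F[7]=-1.282 → step 8: x=0.085, v=0.446, θ=0.007, ω=-0.362
apply F[8]=-1.204 → step 9: x=0.093, v=0.407, θ=0.001, ω=-0.311
apply F[9]=-1.123 → step 10: x=0.101, v=0.371, θ=-0.005, ω=-0.266
apply F[10]=-1.045 → step 11: x=0.108, v=0.338, θ=-0.010, ω=-0.225
apply F[11]=-0.972 → step 12: x=0.115, v=0.308, θ=-0.014, ω=-0.190
apply F[12]=-0.906 → step 13: x=0.121, v=0.281, θ=-0.018, ω=-0.159
apply F[13]=-0.847 → step 14: x=0.126, v=0.256, θ=-0.021, ω=-0.132
apply F[14]=-0.791 → step 15: x=0.131, v=0.233, θ=-0.023, ω=-0.109
apply F[15]=-0.742 → step 16: x=0.135, v=0.213, θ=-0.025, ω=-0.088
apply F[16]=-0.696 → step 17: x=0.139, v=0.194, θ=-0.026, ω=-0.070
apply F[17]=-0.654 → step 18: x=0.143, v=0.176, θ=-0.028, ω=-0.054
apply F[18]=-0.617 → step 19: x=0.146, v=0.160, θ=-0.029, ω=-0.041
apply F[19]=-0.581 → step 20: x=0.149, v=0.145, θ=-0.029, ω=-0.029
apply F[20]=-0.548 → step 21: x=0.152, v=0.131, θ=-0.030, ω=-0.019
apply F[21]=-0.519 → step 22: x=0.155, v=0.118, θ=-0.030, ω=-0.010
apply F[22]=-0.491 → step 23: x=0.157, v=0.106, θ=-0.030, ω=-0.002
apply F[23]=-0.466 → step 24: x=0.159, v=0.095, θ=-0.030, ω=0.005
apply F[24]=-0.442 → step 25: x=0.161, v=0.085, θ=-0.030, ω=0.010
apply F[25]=-0.419 → step 26: x=0.162, v=0.075, θ=-0.030, ω=0.015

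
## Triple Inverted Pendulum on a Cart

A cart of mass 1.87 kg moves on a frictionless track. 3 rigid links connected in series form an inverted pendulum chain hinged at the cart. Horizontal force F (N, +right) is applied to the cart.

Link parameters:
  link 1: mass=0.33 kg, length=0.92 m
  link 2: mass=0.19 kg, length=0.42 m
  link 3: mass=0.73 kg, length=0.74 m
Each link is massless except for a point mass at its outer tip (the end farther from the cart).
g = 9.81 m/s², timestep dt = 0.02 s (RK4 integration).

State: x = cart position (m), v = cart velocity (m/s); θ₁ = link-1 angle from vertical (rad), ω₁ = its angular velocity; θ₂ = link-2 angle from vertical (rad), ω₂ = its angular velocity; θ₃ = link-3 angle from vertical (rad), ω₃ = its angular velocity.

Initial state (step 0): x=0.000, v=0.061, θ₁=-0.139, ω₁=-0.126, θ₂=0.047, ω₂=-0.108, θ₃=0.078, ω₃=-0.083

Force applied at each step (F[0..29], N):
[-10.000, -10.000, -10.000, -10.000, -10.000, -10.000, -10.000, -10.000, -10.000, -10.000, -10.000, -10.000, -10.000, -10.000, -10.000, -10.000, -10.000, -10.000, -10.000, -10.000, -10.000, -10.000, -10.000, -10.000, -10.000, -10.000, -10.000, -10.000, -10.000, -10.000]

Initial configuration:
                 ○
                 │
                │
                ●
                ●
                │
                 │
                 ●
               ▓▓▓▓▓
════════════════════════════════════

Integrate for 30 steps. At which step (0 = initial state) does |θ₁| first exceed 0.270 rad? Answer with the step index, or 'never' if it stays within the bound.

apply F[0]=-10.000 → step 1: x=0.000, v=-0.028, θ₁=-0.142, ω₁=-0.164, θ₂=0.047, ω₂=0.156, θ₃=0.077, ω₃=-0.046
apply F[1]=-10.000 → step 2: x=-0.001, v=-0.118, θ₁=-0.146, ω₁=-0.204, θ₂=0.053, ω₂=0.435, θ₃=0.076, ω₃=-0.015
apply F[2]=-10.000 → step 3: x=-0.004, v=-0.207, θ₁=-0.150, ω₁=-0.251, θ₂=0.065, ω₂=0.744, θ₃=0.076, ω₃=0.006
apply F[3]=-10.000 → step 4: x=-0.009, v=-0.296, θ₁=-0.156, ω₁=-0.303, θ₂=0.083, ω₂=1.096, θ₃=0.076, ω₃=0.008
apply F[4]=-10.000 → step 5: x=-0.016, v=-0.385, θ₁=-0.162, ω₁=-0.360, θ₂=0.109, ω₂=1.501, θ₃=0.076, ω₃=-0.011
apply F[5]=-10.000 → step 6: x=-0.025, v=-0.475, θ₁=-0.170, ω₁=-0.419, θ₂=0.144, ω₂=1.957, θ₃=0.076, ω₃=-0.056
apply F[6]=-10.000 → step 7: x=-0.035, v=-0.567, θ₁=-0.179, ω₁=-0.473, θ₂=0.188, ω₂=2.449, θ₃=0.074, ω₃=-0.122
apply F[7]=-10.000 → step 8: x=-0.047, v=-0.660, θ₁=-0.189, ω₁=-0.513, θ₂=0.242, ω₂=2.948, θ₃=0.071, ω₃=-0.200
apply F[8]=-10.000 → step 9: x=-0.062, v=-0.755, θ₁=-0.199, ω₁=-0.529, θ₂=0.306, ω₂=3.422, θ₃=0.066, ω₃=-0.275
apply F[9]=-10.000 → step 10: x=-0.078, v=-0.852, θ₁=-0.210, ω₁=-0.519, θ₂=0.378, ω₂=3.845, θ₃=0.060, ω₃=-0.331
apply F[10]=-10.000 → step 11: x=-0.096, v=-0.950, θ₁=-0.220, ω₁=-0.482, θ₂=0.459, ω₂=4.211, θ₃=0.053, ω₃=-0.359
apply F[11]=-10.000 → step 12: x=-0.116, v=-1.049, θ₁=-0.229, ω₁=-0.421, θ₂=0.546, ω₂=4.529, θ₃=0.046, ω₃=-0.353
apply F[12]=-10.000 → step 13: x=-0.138, v=-1.148, θ₁=-0.237, ω₁=-0.340, θ₂=0.640, ω₂=4.811, θ₃=0.039, ω₃=-0.314
apply F[13]=-10.000 → step 14: x=-0.162, v=-1.247, θ₁=-0.242, ω₁=-0.240, θ₂=0.739, ω₂=5.073, θ₃=0.033, ω₃=-0.239
apply F[14]=-10.000 → step 15: x=-0.188, v=-1.347, θ₁=-0.246, ω₁=-0.124, θ₂=0.843, ω₂=5.329, θ₃=0.030, ω₃=-0.130
apply F[15]=-10.000 → step 16: x=-0.215, v=-1.446, θ₁=-0.247, ω₁=0.009, θ₂=0.952, ω₂=5.590, θ₃=0.028, ω₃=0.016
apply F[16]=-10.000 → step 17: x=-0.245, v=-1.545, θ₁=-0.246, ω₁=0.158, θ₂=1.066, ω₂=5.866, θ₃=0.030, ω₃=0.200
apply F[17]=-10.000 → step 18: x=-0.277, v=-1.643, θ₁=-0.241, ω₁=0.327, θ₂=1.187, ω₂=6.165, θ₃=0.037, ω₃=0.427
apply F[18]=-10.000 → step 19: x=-0.311, v=-1.742, θ₁=-0.232, ω₁=0.517, θ₂=1.313, ω₂=6.495, θ₃=0.048, ω₃=0.701
apply F[19]=-10.000 → step 20: x=-0.347, v=-1.841, θ₁=-0.220, ω₁=0.730, θ₂=1.447, ω₂=6.866, θ₃=0.065, ω₃=1.031
apply F[20]=-10.000 → step 21: x=-0.385, v=-1.939, θ₁=-0.203, ω₁=0.971, θ₂=1.588, ω₂=7.285, θ₃=0.089, ω₃=1.423
apply F[21]=-10.000 → step 22: x=-0.425, v=-2.038, θ₁=-0.181, ω₁=1.243, θ₂=1.739, ω₂=7.760, θ₃=0.122, ω₃=1.890
apply F[22]=-10.000 → step 23: x=-0.466, v=-2.137, θ₁=-0.153, ω₁=1.549, θ₂=1.899, ω₂=8.298, θ₃=0.166, ω₃=2.442
apply F[23]=-10.000 → step 24: x=-0.510, v=-2.237, θ₁=-0.119, ω₁=1.890, θ₂=2.071, ω₂=8.904, θ₃=0.221, ω₃=3.093
apply F[24]=-10.000 → step 25: x=-0.556, v=-2.338, θ₁=-0.077, ω₁=2.266, θ₂=2.256, ω₂=9.572, θ₃=0.290, ω₃=3.854
apply F[25]=-10.000 → step 26: x=-0.604, v=-2.441, θ₁=-0.028, ω₁=2.669, θ₂=2.454, ω₂=10.280, θ₃=0.376, ω₃=4.732
apply F[26]=-10.000 → step 27: x=-0.653, v=-2.548, θ₁=0.030, ω₁=3.080, θ₂=2.667, ω₂=10.965, θ₃=0.480, ω₃=5.714
apply F[27]=-10.000 → step 28: x=-0.705, v=-2.660, θ₁=0.095, ω₁=3.465, θ₂=2.892, ω₂=11.495, θ₃=0.605, ω₃=6.745
apply F[28]=-10.000 → step 29: x=-0.760, v=-2.778, θ₁=0.168, ω₁=3.780, θ₂=3.124, ω₂=11.653, θ₃=0.749, ω₃=7.698
apply F[29]=-10.000 → step 30: x=-0.817, v=-2.896, θ₁=0.246, ω₁=4.003, θ₂=3.354, ω₂=11.233, θ₃=0.911, ω₃=8.378
max |θ₁| = 0.247 ≤ 0.270 over all 31 states.

Answer: never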